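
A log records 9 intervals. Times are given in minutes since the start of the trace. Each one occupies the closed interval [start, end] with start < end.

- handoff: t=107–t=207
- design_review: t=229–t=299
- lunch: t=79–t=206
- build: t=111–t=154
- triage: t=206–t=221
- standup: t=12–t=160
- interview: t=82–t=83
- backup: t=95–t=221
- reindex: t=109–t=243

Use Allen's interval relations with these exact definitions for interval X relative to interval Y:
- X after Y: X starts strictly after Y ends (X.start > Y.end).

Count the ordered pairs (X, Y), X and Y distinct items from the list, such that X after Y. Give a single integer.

14

Checking all 72 ordered pairs for relation 'after'; matching pairs in alphabetical order:
(backup, interview): backup after interview ✓
(build, interview): build after interview ✓
(design_review, backup): design_review after backup ✓
(design_review, build): design_review after build ✓
(design_review, handoff): design_review after handoff ✓
(design_review, interview): design_review after interview ✓
(design_review, lunch): design_review after lunch ✓
(design_review, standup): design_review after standup ✓
(design_review, triage): design_review after triage ✓
(handoff, interview): handoff after interview ✓
(reindex, interview): reindex after interview ✓
(triage, build): triage after build ✓
(triage, interview): triage after interview ✓
(triage, standup): triage after standup ✓
Count: 14.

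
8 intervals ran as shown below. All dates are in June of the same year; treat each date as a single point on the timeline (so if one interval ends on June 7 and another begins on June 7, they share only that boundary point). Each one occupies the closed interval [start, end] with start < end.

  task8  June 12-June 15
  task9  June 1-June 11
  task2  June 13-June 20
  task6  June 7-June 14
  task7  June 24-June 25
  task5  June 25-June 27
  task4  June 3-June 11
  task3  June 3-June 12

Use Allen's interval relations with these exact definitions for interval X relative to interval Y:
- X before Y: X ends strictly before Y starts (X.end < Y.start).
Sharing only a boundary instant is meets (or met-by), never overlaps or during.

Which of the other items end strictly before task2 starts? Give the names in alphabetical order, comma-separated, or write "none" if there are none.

task3, task4, task9

Target task2 = [June 13, June 20].
task3 [June 3, June 12] → before → yes.
task4 [June 3, June 11] → before → yes.
task5 [June 25, June 27] → after → no.
task6 [June 7, June 14] → overlaps → no.
task7 [June 24, June 25] → after → no.
task8 [June 12, June 15] → overlaps → no.
task9 [June 1, June 11] → before → yes.
Result: task3, task4, task9.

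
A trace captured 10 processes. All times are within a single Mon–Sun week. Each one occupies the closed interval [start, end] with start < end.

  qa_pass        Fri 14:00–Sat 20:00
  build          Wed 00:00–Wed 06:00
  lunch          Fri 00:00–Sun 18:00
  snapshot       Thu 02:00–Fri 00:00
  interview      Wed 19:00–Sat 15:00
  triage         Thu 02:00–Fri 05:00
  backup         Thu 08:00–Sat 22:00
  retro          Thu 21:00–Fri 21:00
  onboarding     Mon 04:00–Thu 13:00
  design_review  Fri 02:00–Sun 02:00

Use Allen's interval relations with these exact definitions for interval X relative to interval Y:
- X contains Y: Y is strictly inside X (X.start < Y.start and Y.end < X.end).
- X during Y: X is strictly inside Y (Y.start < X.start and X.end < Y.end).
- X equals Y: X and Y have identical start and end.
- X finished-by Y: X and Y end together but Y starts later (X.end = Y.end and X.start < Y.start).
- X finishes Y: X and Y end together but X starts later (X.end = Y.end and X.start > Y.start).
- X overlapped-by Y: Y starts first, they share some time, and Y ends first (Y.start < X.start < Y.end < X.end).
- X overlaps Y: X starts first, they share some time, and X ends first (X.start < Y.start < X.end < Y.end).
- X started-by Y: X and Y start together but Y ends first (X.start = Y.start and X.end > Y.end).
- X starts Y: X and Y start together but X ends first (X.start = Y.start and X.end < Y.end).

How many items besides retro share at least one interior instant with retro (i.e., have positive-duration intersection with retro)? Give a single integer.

7

Target retro = [Thu 21:00, Fri 21:00].
backup [Thu 08:00, Sat 22:00] → contains → counts.
build [Wed 00:00, Wed 06:00] → before → no.
design_review [Fri 02:00, Sun 02:00] → overlapped-by → counts.
interview [Wed 19:00, Sat 15:00] → contains → counts.
lunch [Fri 00:00, Sun 18:00] → overlapped-by → counts.
onboarding [Mon 04:00, Thu 13:00] → before → no.
qa_pass [Fri 14:00, Sat 20:00] → overlapped-by → counts.
snapshot [Thu 02:00, Fri 00:00] → overlaps → counts.
triage [Thu 02:00, Fri 05:00] → overlaps → counts.
Total: 7.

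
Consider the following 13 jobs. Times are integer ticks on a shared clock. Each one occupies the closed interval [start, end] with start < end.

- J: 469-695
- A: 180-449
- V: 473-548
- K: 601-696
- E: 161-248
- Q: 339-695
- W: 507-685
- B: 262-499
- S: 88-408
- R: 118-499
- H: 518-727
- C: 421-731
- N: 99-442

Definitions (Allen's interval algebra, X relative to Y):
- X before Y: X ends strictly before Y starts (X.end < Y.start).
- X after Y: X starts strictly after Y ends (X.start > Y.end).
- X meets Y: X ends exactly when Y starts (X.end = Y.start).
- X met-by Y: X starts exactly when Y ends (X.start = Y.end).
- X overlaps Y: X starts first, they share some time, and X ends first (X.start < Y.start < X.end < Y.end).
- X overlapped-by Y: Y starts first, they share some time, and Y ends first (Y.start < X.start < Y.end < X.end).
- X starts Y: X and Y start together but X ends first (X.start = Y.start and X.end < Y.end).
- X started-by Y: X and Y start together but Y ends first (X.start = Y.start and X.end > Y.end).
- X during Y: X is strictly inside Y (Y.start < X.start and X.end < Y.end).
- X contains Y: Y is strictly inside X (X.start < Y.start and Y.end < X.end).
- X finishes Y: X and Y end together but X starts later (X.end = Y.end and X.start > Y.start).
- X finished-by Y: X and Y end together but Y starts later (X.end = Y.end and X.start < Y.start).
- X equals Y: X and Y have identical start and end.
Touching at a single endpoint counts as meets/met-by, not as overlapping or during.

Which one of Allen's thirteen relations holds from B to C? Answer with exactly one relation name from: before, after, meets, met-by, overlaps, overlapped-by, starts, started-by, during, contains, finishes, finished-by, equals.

B = [262, 499]; C = [421, 731].
Compare endpoints: B.start < C.start, B.start < C.end, B.end > C.start, B.end < C.end.
That pattern is 'overlaps'.

overlaps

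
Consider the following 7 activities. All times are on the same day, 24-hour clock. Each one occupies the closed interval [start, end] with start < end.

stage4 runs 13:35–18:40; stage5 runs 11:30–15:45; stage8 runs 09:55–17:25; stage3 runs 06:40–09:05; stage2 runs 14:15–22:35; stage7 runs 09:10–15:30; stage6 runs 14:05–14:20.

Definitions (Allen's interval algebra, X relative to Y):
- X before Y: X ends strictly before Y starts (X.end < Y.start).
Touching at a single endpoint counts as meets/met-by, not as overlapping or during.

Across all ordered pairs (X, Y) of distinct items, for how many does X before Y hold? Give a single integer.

6

Checking all 42 ordered pairs for relation 'before'; matching pairs in alphabetical order:
(stage3, stage2): stage3 before stage2 ✓
(stage3, stage4): stage3 before stage4 ✓
(stage3, stage5): stage3 before stage5 ✓
(stage3, stage6): stage3 before stage6 ✓
(stage3, stage7): stage3 before stage7 ✓
(stage3, stage8): stage3 before stage8 ✓
Count: 6.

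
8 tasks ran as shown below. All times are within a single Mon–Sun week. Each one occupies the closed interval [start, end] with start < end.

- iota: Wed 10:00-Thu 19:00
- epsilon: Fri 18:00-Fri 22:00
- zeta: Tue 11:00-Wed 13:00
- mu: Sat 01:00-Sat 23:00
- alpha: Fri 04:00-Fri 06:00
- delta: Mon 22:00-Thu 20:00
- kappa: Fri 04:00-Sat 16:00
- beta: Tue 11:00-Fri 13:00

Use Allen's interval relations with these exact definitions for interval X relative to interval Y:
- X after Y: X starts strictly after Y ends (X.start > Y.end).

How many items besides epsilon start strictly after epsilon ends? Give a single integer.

1

Target epsilon = [Fri 18:00, Fri 22:00].
alpha [Fri 04:00, Fri 06:00] → before → no.
beta [Tue 11:00, Fri 13:00] → before → no.
delta [Mon 22:00, Thu 20:00] → before → no.
iota [Wed 10:00, Thu 19:00] → before → no.
kappa [Fri 04:00, Sat 16:00] → contains → no.
mu [Sat 01:00, Sat 23:00] → after → counts.
zeta [Tue 11:00, Wed 13:00] → before → no.
Total: 1.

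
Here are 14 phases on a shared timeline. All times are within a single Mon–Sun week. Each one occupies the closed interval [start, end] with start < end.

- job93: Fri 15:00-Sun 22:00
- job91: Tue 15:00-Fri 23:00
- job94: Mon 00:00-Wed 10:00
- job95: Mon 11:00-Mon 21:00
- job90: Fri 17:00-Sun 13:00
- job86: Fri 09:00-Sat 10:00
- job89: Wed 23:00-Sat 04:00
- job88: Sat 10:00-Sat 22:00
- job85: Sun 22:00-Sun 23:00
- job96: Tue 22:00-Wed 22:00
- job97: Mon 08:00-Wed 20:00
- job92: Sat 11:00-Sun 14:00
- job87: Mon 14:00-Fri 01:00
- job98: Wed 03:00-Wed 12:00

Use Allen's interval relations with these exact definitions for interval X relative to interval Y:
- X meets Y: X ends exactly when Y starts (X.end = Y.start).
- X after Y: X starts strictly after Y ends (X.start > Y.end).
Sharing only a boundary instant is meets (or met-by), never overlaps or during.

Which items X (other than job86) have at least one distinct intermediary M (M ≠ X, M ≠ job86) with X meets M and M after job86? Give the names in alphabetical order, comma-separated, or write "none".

job93

Target job86 = [Fri 09:00, Sat 10:00].
Intermediaries M with M after job86: job85, job92.
Via job85 — items with X meets job85: job93.
Via job92 — items with X meets job92: none.
Union: job93.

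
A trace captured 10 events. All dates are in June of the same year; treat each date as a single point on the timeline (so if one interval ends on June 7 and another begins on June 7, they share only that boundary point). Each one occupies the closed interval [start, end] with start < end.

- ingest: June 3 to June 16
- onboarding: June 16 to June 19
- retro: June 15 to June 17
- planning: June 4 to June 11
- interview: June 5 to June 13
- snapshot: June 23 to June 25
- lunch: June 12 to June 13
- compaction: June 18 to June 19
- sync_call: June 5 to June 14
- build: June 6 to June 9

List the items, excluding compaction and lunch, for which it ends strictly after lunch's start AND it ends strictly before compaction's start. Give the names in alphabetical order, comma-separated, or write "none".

Conditions: its end is strictly after lunch's start (X.end > June 12) AND its end is strictly before compaction's start (X.end < June 18).
build: end June 9 > June 12? ✗; end June 9 < June 18? ✓ → no.
ingest: end June 16 > June 12? ✓; end June 16 < June 18? ✓ → yes.
interview: end June 13 > June 12? ✓; end June 13 < June 18? ✓ → yes.
onboarding: end June 19 > June 12? ✓; end June 19 < June 18? ✗ → no.
planning: end June 11 > June 12? ✗; end June 11 < June 18? ✓ → no.
retro: end June 17 > June 12? ✓; end June 17 < June 18? ✓ → yes.
snapshot: end June 25 > June 12? ✓; end June 25 < June 18? ✗ → no.
sync_call: end June 14 > June 12? ✓; end June 14 < June 18? ✓ → yes.
Result: ingest, interview, retro, sync_call.

ingest, interview, retro, sync_call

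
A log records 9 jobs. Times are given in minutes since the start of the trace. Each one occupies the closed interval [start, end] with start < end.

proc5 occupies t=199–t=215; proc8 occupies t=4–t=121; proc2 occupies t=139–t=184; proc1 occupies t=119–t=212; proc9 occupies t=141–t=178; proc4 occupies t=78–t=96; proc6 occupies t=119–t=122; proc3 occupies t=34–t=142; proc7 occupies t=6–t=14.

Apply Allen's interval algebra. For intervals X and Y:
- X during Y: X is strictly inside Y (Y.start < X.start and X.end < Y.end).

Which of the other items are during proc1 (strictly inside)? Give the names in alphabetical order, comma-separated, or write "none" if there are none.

Target proc1 = [t=119, t=212].
proc2 [t=139, t=184] → during → yes.
proc3 [t=34, t=142] → overlaps → no.
proc4 [t=78, t=96] → before → no.
proc5 [t=199, t=215] → overlapped-by → no.
proc6 [t=119, t=122] → starts → no.
proc7 [t=6, t=14] → before → no.
proc8 [t=4, t=121] → overlaps → no.
proc9 [t=141, t=178] → during → yes.
Result: proc2, proc9.

proc2, proc9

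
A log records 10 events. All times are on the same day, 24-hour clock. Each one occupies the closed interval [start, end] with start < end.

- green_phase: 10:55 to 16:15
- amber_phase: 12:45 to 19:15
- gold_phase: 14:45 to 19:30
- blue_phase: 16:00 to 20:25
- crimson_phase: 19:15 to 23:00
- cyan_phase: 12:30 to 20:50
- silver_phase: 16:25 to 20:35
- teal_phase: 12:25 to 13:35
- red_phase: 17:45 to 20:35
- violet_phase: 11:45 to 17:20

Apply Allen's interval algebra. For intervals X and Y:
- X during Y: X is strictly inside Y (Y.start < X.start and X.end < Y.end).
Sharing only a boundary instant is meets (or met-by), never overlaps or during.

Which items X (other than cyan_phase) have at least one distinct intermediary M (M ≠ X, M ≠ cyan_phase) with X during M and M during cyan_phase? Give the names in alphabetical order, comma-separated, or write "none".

Target cyan_phase = [12:30, 20:50].
Intermediaries M with M during cyan_phase: amber_phase, blue_phase, gold_phase, red_phase, silver_phase.
Via amber_phase — items with X during amber_phase: none.
Via blue_phase — items with X during blue_phase: none.
Via gold_phase — items with X during gold_phase: none.
Via red_phase — items with X during red_phase: none.
Via silver_phase — items with X during silver_phase: none.
Union: none.

none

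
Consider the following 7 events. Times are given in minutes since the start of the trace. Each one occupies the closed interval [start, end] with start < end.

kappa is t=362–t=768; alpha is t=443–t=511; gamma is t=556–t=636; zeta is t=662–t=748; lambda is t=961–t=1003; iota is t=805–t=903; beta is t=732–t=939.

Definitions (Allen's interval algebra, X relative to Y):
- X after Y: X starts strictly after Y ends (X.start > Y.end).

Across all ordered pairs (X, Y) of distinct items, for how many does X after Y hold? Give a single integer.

Checking all 42 ordered pairs for relation 'after'; matching pairs in alphabetical order:
(beta, alpha): beta after alpha ✓
(beta, gamma): beta after gamma ✓
(gamma, alpha): gamma after alpha ✓
(iota, alpha): iota after alpha ✓
(iota, gamma): iota after gamma ✓
(iota, kappa): iota after kappa ✓
(iota, zeta): iota after zeta ✓
(lambda, alpha): lambda after alpha ✓
(lambda, beta): lambda after beta ✓
(lambda, gamma): lambda after gamma ✓
(lambda, iota): lambda after iota ✓
(lambda, kappa): lambda after kappa ✓
(lambda, zeta): lambda after zeta ✓
(zeta, alpha): zeta after alpha ✓
(zeta, gamma): zeta after gamma ✓
Count: 15.

15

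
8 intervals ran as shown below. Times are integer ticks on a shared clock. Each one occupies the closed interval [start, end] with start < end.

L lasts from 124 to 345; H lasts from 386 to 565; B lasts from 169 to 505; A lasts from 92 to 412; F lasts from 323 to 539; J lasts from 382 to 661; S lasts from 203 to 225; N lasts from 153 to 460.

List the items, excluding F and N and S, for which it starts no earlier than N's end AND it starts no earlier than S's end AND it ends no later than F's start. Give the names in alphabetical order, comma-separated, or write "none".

Conditions: its start is no earlier than N's end (X.start >= 460) AND its start is no earlier than S's end (X.start >= 225) AND its end is no later than F's start (X.end <= 323).
A: start 92 >= 460? ✗; start 92 >= 225? ✗; end 412 <= 323? ✗ → no.
B: start 169 >= 460? ✗; start 169 >= 225? ✗; end 505 <= 323? ✗ → no.
H: start 386 >= 460? ✗; start 386 >= 225? ✓; end 565 <= 323? ✗ → no.
J: start 382 >= 460? ✗; start 382 >= 225? ✓; end 661 <= 323? ✗ → no.
L: start 124 >= 460? ✗; start 124 >= 225? ✗; end 345 <= 323? ✗ → no.
Result: none.

none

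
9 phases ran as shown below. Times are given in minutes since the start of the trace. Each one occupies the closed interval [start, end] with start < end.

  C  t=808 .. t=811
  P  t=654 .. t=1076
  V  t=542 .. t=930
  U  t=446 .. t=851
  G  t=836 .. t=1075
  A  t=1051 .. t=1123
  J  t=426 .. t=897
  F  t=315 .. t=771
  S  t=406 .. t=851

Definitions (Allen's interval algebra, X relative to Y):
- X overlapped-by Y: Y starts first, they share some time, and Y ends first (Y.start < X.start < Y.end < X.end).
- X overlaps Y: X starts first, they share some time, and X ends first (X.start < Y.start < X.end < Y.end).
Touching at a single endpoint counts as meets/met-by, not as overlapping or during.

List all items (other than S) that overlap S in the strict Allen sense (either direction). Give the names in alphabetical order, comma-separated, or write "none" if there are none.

Target S = [t=406, t=851].
A [t=1051, t=1123] → after → no.
C [t=808, t=811] → during → no.
F [t=315, t=771] → overlaps → yes.
G [t=836, t=1075] → overlapped-by → yes.
J [t=426, t=897] → overlapped-by → yes.
P [t=654, t=1076] → overlapped-by → yes.
U [t=446, t=851] → finishes → no.
V [t=542, t=930] → overlapped-by → yes.
Result: F, G, J, P, V.

F, G, J, P, V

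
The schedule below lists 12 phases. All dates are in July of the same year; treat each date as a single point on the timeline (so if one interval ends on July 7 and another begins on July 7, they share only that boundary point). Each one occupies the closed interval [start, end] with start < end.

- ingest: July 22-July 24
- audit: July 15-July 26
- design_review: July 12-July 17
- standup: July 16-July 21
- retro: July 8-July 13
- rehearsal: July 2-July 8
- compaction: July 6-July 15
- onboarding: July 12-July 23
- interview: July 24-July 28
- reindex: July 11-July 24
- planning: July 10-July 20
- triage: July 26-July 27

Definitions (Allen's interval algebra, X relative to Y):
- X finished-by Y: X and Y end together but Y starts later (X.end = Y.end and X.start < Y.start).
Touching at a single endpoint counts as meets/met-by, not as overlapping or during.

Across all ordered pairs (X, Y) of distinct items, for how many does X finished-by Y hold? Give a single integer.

1

Checking all 132 ordered pairs for relation 'finished-by'; matching pairs in alphabetical order:
(reindex, ingest): reindex finished-by ingest ✓
Count: 1.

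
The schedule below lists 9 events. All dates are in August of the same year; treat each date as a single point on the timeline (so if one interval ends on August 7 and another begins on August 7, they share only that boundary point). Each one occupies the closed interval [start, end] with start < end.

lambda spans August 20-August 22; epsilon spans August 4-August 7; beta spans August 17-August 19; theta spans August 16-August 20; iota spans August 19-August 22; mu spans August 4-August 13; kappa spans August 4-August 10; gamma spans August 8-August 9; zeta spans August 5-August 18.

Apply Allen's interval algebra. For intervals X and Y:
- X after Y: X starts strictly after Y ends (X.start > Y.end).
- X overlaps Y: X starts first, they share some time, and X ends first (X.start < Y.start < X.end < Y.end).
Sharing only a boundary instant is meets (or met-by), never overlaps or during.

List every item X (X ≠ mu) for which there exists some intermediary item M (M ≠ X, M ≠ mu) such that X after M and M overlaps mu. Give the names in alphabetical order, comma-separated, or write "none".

Target mu = [August 4, August 13].
Intermediaries M with M overlaps mu: none.
Union: none.

none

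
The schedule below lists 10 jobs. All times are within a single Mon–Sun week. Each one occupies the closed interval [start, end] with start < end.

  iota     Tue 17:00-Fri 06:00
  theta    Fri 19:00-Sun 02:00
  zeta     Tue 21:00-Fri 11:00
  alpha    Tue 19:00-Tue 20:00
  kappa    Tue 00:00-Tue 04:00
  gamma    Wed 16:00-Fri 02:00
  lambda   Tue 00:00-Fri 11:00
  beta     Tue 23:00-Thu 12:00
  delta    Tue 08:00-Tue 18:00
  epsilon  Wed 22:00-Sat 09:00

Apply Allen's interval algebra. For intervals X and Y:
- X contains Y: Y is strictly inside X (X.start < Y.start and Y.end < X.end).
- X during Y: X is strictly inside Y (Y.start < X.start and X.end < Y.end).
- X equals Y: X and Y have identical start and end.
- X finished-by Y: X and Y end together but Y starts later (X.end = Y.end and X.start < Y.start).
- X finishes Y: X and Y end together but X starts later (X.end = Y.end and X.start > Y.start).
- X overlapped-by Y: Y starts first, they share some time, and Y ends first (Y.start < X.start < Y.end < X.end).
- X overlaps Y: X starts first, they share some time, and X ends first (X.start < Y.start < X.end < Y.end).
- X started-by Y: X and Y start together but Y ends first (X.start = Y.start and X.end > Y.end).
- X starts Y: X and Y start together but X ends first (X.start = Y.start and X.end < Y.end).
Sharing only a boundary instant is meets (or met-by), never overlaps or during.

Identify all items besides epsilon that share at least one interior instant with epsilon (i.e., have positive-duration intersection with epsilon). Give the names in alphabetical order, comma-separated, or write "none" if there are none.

beta, gamma, iota, lambda, theta, zeta

Target epsilon = [Wed 22:00, Sat 09:00].
alpha [Tue 19:00, Tue 20:00] → before → no.
beta [Tue 23:00, Thu 12:00] → overlaps → yes.
delta [Tue 08:00, Tue 18:00] → before → no.
gamma [Wed 16:00, Fri 02:00] → overlaps → yes.
iota [Tue 17:00, Fri 06:00] → overlaps → yes.
kappa [Tue 00:00, Tue 04:00] → before → no.
lambda [Tue 00:00, Fri 11:00] → overlaps → yes.
theta [Fri 19:00, Sun 02:00] → overlapped-by → yes.
zeta [Tue 21:00, Fri 11:00] → overlaps → yes.
Result: beta, gamma, iota, lambda, theta, zeta.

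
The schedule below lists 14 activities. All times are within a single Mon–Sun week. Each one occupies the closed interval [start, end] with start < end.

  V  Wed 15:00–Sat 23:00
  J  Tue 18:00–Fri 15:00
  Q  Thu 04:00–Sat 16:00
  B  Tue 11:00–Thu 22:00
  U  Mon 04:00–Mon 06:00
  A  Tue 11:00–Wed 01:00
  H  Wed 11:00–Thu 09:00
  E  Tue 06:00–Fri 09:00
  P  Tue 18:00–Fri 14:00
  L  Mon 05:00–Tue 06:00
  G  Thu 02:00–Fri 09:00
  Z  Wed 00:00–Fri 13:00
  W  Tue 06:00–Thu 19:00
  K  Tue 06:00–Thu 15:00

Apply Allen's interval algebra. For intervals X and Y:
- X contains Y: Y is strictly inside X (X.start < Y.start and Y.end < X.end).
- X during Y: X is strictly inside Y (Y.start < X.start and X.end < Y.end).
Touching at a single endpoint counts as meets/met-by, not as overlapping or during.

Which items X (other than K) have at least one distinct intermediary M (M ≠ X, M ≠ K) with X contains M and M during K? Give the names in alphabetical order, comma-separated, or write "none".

B, E, J, P, W, Z

Target K = [Tue 06:00, Thu 15:00].
Intermediaries M with M during K: A, H.
Via A — items with X contains A: E, W.
Via H — items with X contains H: B, E, J, P, W, Z.
Union: B, E, J, P, W, Z.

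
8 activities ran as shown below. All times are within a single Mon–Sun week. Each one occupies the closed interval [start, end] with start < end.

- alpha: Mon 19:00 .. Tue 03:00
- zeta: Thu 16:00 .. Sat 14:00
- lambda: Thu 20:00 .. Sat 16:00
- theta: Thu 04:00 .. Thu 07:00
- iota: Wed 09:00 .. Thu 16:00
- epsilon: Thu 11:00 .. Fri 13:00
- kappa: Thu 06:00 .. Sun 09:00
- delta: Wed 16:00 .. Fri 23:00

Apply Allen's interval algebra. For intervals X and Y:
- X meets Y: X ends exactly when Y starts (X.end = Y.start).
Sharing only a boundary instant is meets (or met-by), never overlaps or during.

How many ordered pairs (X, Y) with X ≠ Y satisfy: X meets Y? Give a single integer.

1

Checking all 56 ordered pairs for relation 'meets'; matching pairs in alphabetical order:
(iota, zeta): iota meets zeta ✓
Count: 1.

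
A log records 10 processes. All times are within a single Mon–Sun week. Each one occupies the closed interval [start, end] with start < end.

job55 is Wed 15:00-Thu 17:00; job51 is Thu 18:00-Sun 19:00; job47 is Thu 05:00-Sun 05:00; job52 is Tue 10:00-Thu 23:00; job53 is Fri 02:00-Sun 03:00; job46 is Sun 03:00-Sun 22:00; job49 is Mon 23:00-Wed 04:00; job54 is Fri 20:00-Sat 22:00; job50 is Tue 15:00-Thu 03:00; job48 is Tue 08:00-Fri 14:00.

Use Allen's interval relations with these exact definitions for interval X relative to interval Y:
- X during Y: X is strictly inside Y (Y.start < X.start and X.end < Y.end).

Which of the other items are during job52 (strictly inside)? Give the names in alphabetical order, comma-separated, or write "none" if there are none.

Target job52 = [Tue 10:00, Thu 23:00].
job46 [Sun 03:00, Sun 22:00] → after → no.
job47 [Thu 05:00, Sun 05:00] → overlapped-by → no.
job48 [Tue 08:00, Fri 14:00] → contains → no.
job49 [Mon 23:00, Wed 04:00] → overlaps → no.
job50 [Tue 15:00, Thu 03:00] → during → yes.
job51 [Thu 18:00, Sun 19:00] → overlapped-by → no.
job53 [Fri 02:00, Sun 03:00] → after → no.
job54 [Fri 20:00, Sat 22:00] → after → no.
job55 [Wed 15:00, Thu 17:00] → during → yes.
Result: job50, job55.

job50, job55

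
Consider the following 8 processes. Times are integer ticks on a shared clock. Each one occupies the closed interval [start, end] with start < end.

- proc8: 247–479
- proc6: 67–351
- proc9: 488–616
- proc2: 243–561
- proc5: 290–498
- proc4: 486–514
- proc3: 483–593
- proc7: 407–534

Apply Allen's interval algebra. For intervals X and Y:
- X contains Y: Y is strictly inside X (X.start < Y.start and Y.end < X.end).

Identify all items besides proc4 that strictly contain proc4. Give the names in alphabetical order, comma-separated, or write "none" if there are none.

Target proc4 = [486, 514].
proc2 [243, 561] → contains → yes.
proc3 [483, 593] → contains → yes.
proc5 [290, 498] → overlaps → no.
proc6 [67, 351] → before → no.
proc7 [407, 534] → contains → yes.
proc8 [247, 479] → before → no.
proc9 [488, 616] → overlapped-by → no.
Result: proc2, proc3, proc7.

proc2, proc3, proc7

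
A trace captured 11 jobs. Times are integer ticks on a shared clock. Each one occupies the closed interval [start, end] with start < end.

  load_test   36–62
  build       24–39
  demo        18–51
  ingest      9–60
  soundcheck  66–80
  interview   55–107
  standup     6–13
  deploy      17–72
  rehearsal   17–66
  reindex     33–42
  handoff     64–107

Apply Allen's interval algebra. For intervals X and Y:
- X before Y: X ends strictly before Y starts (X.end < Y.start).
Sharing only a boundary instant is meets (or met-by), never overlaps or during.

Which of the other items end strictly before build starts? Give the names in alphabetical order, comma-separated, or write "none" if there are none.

Target build = [24, 39].
demo [18, 51] → contains → no.
deploy [17, 72] → contains → no.
handoff [64, 107] → after → no.
ingest [9, 60] → contains → no.
interview [55, 107] → after → no.
load_test [36, 62] → overlapped-by → no.
rehearsal [17, 66] → contains → no.
reindex [33, 42] → overlapped-by → no.
soundcheck [66, 80] → after → no.
standup [6, 13] → before → yes.
Result: standup.

standup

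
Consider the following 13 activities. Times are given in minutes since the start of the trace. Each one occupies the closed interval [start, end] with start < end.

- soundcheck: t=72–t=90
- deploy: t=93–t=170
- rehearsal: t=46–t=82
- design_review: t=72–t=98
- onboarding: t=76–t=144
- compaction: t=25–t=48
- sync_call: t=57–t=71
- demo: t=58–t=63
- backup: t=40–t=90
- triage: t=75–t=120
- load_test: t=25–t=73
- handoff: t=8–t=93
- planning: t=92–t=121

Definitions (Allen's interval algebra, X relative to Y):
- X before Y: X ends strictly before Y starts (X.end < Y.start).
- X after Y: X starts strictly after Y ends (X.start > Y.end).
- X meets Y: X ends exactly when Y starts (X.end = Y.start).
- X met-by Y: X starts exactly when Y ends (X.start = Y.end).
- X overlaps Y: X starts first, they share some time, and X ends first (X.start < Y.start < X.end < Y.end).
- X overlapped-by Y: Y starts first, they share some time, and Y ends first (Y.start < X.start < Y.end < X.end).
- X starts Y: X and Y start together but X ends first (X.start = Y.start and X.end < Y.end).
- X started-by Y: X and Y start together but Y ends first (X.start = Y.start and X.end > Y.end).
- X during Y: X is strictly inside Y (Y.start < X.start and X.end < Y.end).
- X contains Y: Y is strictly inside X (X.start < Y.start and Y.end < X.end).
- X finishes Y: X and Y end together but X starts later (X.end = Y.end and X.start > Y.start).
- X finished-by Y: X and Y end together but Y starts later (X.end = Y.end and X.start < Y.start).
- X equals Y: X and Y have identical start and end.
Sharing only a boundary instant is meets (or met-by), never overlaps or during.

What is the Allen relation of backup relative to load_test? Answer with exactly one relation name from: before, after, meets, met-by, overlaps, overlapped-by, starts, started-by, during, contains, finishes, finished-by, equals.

overlapped-by

backup = [t=40, t=90]; load_test = [t=25, t=73].
Compare endpoints: backup.start > load_test.start, backup.start < load_test.end, backup.end > load_test.start, backup.end > load_test.end.
That pattern is 'overlapped-by'.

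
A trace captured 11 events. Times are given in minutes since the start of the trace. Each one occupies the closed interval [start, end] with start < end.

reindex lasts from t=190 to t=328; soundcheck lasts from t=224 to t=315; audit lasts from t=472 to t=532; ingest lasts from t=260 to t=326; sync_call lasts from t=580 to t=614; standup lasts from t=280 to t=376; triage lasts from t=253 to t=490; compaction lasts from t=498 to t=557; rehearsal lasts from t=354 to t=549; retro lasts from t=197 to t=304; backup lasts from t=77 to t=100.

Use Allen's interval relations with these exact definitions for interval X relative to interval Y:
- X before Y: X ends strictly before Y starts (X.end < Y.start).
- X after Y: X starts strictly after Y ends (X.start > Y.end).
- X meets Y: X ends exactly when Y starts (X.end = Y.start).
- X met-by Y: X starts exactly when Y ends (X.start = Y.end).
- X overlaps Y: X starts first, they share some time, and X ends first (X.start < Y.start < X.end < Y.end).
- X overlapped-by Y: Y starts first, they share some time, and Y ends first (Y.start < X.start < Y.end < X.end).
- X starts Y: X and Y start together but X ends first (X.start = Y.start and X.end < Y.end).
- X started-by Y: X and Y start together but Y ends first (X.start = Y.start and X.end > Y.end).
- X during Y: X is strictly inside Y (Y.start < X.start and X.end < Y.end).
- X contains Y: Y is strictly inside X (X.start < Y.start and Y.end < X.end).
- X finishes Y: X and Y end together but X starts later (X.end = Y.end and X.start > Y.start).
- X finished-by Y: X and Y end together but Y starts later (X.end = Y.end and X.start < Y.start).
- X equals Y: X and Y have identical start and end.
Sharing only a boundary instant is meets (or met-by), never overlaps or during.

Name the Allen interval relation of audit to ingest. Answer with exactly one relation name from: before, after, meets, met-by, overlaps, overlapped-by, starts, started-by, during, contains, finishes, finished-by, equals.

audit = [t=472, t=532]; ingest = [t=260, t=326].
Compare endpoints: audit.start > ingest.start, audit.start > ingest.end, audit.end > ingest.start, audit.end > ingest.end.
That pattern is 'after'.

after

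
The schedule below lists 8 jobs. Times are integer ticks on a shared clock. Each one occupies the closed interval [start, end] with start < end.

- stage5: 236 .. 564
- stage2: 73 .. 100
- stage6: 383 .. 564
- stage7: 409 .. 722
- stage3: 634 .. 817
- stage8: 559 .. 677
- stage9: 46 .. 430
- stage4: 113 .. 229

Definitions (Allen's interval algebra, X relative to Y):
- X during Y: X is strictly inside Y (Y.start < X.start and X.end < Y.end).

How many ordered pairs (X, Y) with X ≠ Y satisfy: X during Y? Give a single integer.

Checking all 56 ordered pairs for relation 'during'; matching pairs in alphabetical order:
(stage2, stage9): stage2 during stage9 ✓
(stage4, stage9): stage4 during stage9 ✓
(stage8, stage7): stage8 during stage7 ✓
Count: 3.

3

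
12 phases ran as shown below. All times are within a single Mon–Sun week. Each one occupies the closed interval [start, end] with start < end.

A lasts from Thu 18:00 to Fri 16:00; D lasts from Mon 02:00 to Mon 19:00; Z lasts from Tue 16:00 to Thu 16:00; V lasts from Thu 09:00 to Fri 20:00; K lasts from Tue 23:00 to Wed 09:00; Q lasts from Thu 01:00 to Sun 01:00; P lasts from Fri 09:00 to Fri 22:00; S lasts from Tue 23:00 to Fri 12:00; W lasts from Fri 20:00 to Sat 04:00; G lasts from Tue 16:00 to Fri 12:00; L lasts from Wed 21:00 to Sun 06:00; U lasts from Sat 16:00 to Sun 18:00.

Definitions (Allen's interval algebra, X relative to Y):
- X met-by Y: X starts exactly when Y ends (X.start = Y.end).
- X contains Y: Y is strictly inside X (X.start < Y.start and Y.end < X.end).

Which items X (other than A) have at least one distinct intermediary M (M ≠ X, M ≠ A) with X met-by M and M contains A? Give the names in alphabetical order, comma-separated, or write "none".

W

Target A = [Thu 18:00, Fri 16:00].
Intermediaries M with M contains A: L, Q, V.
Via L — items with X met-by L: none.
Via Q — items with X met-by Q: none.
Via V — items with X met-by V: W.
Union: W.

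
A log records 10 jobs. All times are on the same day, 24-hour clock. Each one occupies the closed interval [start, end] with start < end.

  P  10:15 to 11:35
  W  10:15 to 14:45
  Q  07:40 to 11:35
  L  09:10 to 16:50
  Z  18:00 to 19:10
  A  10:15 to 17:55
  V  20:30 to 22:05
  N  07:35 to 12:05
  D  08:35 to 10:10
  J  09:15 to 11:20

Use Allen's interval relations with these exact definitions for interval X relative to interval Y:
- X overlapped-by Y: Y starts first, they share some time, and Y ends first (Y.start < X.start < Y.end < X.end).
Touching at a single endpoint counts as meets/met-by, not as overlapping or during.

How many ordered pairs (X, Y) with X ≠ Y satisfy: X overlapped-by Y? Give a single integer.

Checking all 90 ordered pairs for relation 'overlapped-by'; matching pairs in alphabetical order:
(A, J): A overlapped-by J ✓
(A, L): A overlapped-by L ✓
(A, N): A overlapped-by N ✓
(A, Q): A overlapped-by Q ✓
(J, D): J overlapped-by D ✓
(L, D): L overlapped-by D ✓
(L, N): L overlapped-by N ✓
(L, Q): L overlapped-by Q ✓
(P, J): P overlapped-by J ✓
(W, J): W overlapped-by J ✓
(W, N): W overlapped-by N ✓
(W, Q): W overlapped-by Q ✓
Count: 12.

12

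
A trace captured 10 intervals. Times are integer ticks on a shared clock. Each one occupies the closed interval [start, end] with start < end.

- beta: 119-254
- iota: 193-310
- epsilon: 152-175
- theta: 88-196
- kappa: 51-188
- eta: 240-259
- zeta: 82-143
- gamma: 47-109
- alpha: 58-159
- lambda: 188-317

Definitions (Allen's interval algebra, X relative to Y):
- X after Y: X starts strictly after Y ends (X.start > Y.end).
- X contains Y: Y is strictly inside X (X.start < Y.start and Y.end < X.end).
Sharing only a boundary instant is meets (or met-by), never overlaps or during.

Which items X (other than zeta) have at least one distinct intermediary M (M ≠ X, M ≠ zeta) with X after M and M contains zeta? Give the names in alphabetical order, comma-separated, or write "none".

Target zeta = [82, 143].
Intermediaries M with M contains zeta: alpha, kappa.
Via alpha — items with X after alpha: eta, iota, lambda.
Via kappa — items with X after kappa: eta, iota.
Union: eta, iota, lambda.

eta, iota, lambda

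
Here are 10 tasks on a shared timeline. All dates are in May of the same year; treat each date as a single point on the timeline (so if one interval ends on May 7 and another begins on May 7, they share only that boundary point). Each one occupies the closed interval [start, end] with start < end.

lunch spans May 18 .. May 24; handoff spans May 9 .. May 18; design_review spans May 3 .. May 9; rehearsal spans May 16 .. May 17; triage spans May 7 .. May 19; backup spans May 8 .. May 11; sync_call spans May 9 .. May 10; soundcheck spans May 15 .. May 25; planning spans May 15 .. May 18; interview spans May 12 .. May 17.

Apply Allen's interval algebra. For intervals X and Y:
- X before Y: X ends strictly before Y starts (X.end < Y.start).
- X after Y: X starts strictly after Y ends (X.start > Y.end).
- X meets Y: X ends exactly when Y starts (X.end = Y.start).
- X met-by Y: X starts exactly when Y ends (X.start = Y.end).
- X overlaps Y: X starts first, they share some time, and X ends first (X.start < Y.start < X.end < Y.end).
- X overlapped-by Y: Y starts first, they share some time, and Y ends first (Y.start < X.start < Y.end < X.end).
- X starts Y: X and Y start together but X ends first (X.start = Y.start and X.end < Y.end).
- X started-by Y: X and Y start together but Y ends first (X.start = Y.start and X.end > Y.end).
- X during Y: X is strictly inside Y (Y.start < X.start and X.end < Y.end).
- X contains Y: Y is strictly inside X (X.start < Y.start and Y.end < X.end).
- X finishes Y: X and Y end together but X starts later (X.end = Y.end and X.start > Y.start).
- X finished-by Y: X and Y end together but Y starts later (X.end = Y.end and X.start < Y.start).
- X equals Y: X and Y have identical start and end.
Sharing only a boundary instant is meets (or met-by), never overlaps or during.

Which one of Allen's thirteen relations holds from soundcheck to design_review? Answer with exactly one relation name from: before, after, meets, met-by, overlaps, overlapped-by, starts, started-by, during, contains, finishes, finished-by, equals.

after

soundcheck = [May 15, May 25]; design_review = [May 3, May 9].
Compare endpoints: soundcheck.start > design_review.start, soundcheck.start > design_review.end, soundcheck.end > design_review.start, soundcheck.end > design_review.end.
That pattern is 'after'.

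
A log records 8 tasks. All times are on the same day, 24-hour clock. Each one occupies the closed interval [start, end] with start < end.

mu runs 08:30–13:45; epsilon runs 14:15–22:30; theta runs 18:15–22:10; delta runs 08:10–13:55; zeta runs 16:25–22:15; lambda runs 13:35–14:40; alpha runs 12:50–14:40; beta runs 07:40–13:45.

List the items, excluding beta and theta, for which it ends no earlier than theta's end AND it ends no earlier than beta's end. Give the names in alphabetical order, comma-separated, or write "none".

Conditions: its end is no earlier than theta's end (X.end >= 22:10) AND its end is no earlier than beta's end (X.end >= 13:45).
alpha: end 14:40 >= 22:10? ✗; end 14:40 >= 13:45? ✓ → no.
delta: end 13:55 >= 22:10? ✗; end 13:55 >= 13:45? ✓ → no.
epsilon: end 22:30 >= 22:10? ✓; end 22:30 >= 13:45? ✓ → yes.
lambda: end 14:40 >= 22:10? ✗; end 14:40 >= 13:45? ✓ → no.
mu: end 13:45 >= 22:10? ✗; end 13:45 >= 13:45? ✓ → no.
zeta: end 22:15 >= 22:10? ✓; end 22:15 >= 13:45? ✓ → yes.
Result: epsilon, zeta.

epsilon, zeta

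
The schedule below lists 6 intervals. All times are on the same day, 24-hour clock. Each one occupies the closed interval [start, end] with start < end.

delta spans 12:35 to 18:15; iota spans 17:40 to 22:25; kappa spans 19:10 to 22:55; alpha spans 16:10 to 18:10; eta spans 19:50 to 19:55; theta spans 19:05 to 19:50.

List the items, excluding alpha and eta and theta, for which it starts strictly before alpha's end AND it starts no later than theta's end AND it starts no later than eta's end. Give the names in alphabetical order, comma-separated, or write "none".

Conditions: its start is strictly before alpha's end (X.start < 18:10) AND its start is no later than theta's end (X.start <= 19:50) AND its start is no later than eta's end (X.start <= 19:55).
delta: start 12:35 < 18:10? ✓; start 12:35 <= 19:50? ✓; start 12:35 <= 19:55? ✓ → yes.
iota: start 17:40 < 18:10? ✓; start 17:40 <= 19:50? ✓; start 17:40 <= 19:55? ✓ → yes.
kappa: start 19:10 < 18:10? ✗; start 19:10 <= 19:50? ✓; start 19:10 <= 19:55? ✓ → no.
Result: delta, iota.

delta, iota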